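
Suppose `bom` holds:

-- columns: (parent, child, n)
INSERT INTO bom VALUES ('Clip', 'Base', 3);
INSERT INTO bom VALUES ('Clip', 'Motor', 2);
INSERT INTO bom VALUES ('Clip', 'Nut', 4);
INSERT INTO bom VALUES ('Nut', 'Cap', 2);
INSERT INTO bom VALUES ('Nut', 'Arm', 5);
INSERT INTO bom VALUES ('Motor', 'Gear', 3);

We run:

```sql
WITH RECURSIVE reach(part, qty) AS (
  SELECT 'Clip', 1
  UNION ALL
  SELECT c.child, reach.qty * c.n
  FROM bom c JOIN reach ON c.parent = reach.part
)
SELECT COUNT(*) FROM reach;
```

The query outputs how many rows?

Base: (Clip, qty=1).
Iteration 1: components of {Clip} -> Base = 1*3 = 3, Motor = 1*2 = 2, Nut = 1*4 = 4.
Iteration 2: components of {Base,Motor,Nut} -> Arm = 4*5 = 20, Cap = 4*2 = 8, Gear = 2*3 = 6.
Iteration 3: no further components; recursion stops.
Total rows emitted: 7.

7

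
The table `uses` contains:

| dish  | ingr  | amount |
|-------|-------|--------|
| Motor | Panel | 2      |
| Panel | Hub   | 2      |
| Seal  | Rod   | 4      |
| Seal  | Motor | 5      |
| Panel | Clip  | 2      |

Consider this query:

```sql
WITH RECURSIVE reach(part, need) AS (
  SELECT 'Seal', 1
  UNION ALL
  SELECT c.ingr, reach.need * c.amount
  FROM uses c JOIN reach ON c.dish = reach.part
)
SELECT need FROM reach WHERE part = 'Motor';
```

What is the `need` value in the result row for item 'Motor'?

Base: (Seal, need=1).
Iteration 1: components of {Seal} -> Motor = 1*5 = 5, Rod = 1*4 = 4.
Iteration 2: components of {Motor,Rod} -> Panel = 5*2 = 10.
Iteration 3: components of {Panel} -> Clip = 10*2 = 20, Hub = 10*2 = 20.
Iteration 4: no further components; recursion stops.

5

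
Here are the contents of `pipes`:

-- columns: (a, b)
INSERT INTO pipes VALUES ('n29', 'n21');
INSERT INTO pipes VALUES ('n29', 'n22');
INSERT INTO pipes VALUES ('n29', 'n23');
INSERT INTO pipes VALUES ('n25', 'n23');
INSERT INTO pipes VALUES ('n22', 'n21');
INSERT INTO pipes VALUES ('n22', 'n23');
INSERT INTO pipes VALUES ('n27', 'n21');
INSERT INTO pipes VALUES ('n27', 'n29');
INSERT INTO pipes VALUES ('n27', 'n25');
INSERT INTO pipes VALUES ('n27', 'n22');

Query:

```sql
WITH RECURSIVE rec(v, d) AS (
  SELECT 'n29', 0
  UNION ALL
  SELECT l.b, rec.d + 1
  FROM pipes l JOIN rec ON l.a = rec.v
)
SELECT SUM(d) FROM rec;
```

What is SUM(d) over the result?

7

Base: (n29, d=0).
Iteration 1: edges from {n29} -> (n21, d=1), (n22, d=1), (n23, d=1).
Iteration 2: edges from {n21,n22,n23} -> (n21, d=2), (n23, d=2).
Iteration 3: no outgoing edges from {n21,n23}; recursion stops.
SUM(d) = 0 + 1 + 1 + 1 + 2 + 2 = 7.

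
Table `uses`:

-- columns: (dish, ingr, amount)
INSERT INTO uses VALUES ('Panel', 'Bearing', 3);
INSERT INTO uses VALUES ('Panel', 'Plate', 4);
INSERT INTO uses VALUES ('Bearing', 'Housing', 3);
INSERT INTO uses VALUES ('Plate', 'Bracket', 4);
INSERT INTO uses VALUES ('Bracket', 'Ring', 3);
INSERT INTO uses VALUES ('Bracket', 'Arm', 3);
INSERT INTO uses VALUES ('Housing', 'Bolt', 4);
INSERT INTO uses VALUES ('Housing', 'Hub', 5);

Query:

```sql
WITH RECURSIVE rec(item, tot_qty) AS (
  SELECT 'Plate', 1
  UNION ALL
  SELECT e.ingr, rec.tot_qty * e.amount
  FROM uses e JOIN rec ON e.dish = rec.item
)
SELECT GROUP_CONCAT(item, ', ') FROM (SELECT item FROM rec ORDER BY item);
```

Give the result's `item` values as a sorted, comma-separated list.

Arm, Bracket, Plate, Ring

Base: (Plate, tot_qty=1).
Iteration 1: components of {Plate} -> Bracket = 1*4 = 4.
Iteration 2: components of {Bracket} -> Arm = 4*3 = 12, Ring = 4*3 = 12.
Iteration 3: no further components; recursion stops.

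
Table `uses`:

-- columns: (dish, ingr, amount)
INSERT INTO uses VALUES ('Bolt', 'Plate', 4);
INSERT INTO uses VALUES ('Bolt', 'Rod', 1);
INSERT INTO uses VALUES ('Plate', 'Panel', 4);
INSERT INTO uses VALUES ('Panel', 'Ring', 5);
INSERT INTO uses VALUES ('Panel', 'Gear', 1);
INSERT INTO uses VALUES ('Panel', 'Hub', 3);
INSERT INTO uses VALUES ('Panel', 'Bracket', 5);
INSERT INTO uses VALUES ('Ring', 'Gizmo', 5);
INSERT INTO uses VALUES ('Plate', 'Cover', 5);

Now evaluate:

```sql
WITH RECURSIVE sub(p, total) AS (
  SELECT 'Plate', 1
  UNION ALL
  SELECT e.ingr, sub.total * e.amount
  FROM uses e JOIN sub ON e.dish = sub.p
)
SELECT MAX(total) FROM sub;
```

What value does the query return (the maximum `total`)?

Base: (Plate, total=1).
Iteration 1: components of {Plate} -> Cover = 1*5 = 5, Panel = 1*4 = 4.
Iteration 2: components of {Cover,Panel} -> Bracket = 4*5 = 20, Gear = 4*1 = 4, Hub = 4*3 = 12, Ring = 4*5 = 20.
Iteration 3: components of {Bracket,Gear,Hub,Ring} -> Gizmo = 20*5 = 100.
Iteration 4: no further components; recursion stops.
total values: 1, 4, 5, 20, 4, 12, 20, 100; the maximum is 100.

100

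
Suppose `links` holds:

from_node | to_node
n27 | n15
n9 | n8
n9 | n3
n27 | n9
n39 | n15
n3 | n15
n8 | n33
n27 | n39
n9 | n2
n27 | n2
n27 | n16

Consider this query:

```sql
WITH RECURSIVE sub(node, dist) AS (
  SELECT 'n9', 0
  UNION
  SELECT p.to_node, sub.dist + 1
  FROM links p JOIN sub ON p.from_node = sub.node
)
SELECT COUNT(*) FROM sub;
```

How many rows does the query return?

Base: (n9, dist=0).
Iteration 1: edges from {n9} -> (n2, dist=1), (n3, dist=1), (n8, dist=1).
Iteration 2: edges from {n2,n3,n8} -> (n15, dist=2), (n33, dist=2).
Iteration 3: no outgoing edges from {n15,n33}; recursion stops.
Total rows emitted: 6.

6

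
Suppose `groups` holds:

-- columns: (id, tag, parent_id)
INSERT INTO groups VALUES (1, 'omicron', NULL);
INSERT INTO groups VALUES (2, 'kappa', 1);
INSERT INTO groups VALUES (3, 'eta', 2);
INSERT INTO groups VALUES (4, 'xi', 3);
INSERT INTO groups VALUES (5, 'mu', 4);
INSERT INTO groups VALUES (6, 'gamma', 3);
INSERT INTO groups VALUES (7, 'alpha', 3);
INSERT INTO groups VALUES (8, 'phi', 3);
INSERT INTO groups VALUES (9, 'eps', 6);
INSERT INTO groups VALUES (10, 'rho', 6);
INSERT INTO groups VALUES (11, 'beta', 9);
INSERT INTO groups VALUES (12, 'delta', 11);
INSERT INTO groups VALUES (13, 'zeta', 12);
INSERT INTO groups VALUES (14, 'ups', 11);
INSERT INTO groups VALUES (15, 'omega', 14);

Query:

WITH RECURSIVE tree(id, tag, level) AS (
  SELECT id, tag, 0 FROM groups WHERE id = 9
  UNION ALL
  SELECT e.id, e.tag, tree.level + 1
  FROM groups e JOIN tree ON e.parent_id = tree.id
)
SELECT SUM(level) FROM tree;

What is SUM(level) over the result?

11

Base: id=9 (eps) at level 0.
Iteration 1: rows with parent_id in {9} -> beta (id 11, level 1).
Iteration 2: rows with parent_id in {11} -> delta (id 12, level 2), ups (id 14, level 2).
Iteration 3: rows with parent_id in {12,14} -> zeta (id 13, level 3), omega (id 15, level 3).
Iteration 4: no rows with parent_id in {13,15}; recursion stops.
SUM(level) = 0 + 1 + 2 + 2 + 3 + 3 = 11.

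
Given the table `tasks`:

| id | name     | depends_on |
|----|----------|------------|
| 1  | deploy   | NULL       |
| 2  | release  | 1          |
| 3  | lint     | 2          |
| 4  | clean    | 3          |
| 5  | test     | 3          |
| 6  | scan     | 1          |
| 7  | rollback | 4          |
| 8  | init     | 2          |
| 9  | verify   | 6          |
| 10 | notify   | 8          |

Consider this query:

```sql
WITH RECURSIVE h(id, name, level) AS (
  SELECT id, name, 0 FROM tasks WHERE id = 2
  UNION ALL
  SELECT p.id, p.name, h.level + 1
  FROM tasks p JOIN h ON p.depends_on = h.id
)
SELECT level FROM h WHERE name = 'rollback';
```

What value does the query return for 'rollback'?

3

Base: id=2 (release) at level 0.
Iteration 1: rows with depends_on in {2} -> lint (id 3, level 1), init (id 8, level 1).
Iteration 2: rows with depends_on in {3,8} -> clean (id 4, level 2), test (id 5, level 2), notify (id 10, level 2).
Iteration 3: rows with depends_on in {4,5,10} -> rollback (id 7, level 3).
Iteration 4: no rows with depends_on in {7}; recursion stops.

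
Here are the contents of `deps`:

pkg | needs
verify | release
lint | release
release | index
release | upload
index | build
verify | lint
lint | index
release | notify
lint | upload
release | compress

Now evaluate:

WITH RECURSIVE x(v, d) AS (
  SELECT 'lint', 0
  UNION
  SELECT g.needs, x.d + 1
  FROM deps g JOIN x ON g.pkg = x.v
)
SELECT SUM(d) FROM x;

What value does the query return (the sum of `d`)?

Base: (lint, d=0).
Iteration 1: edges from {lint} -> (index, d=1), (release, d=1), (upload, d=1).
Iteration 2: edges from {index,release,upload} -> (build, d=2), (compress, d=2), (index, d=2), (notify, d=2), (upload, d=2).
Iteration 3: edges from {build,compress,index,notify,upload} -> (build, d=3).
Iteration 4: no outgoing edges from {build}; recursion stops.
SUM(d) = 0 + 1 + 1 + 1 + 2 + 2 + 2 + 2 + 2 + 3 = 16.

16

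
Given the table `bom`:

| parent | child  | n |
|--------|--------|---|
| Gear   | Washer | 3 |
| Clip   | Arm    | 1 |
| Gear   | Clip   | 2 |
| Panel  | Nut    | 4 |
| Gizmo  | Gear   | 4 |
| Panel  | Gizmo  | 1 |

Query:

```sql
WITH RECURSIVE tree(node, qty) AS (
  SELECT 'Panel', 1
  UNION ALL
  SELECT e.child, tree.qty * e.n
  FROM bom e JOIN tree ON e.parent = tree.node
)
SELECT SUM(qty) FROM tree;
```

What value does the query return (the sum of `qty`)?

38

Base: (Panel, qty=1).
Iteration 1: components of {Panel} -> Gizmo = 1*1 = 1, Nut = 1*4 = 4.
Iteration 2: components of {Gizmo,Nut} -> Gear = 1*4 = 4.
Iteration 3: components of {Gear} -> Clip = 4*2 = 8, Washer = 4*3 = 12.
Iteration 4: components of {Clip,Washer} -> Arm = 8*1 = 8.
Iteration 5: no further components; recursion stops.
SUM(qty) = 1 + 1 + 4 + 4 + 8 + 12 + 8 = 38.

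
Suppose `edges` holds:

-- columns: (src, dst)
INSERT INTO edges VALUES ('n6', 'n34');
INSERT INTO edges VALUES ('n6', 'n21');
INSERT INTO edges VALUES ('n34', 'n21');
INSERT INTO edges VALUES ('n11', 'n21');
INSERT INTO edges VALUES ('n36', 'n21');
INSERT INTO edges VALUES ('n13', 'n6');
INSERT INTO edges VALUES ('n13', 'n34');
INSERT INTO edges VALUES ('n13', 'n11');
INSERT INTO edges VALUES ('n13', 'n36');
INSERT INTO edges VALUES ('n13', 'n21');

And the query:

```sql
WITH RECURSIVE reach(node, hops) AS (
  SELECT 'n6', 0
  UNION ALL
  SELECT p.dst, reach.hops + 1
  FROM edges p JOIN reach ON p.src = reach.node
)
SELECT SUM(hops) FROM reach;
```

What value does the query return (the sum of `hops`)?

Base: (n6, hops=0).
Iteration 1: edges from {n6} -> (n21, hops=1), (n34, hops=1).
Iteration 2: edges from {n21,n34} -> (n21, hops=2).
Iteration 3: no outgoing edges from {n21}; recursion stops.
SUM(hops) = 0 + 1 + 1 + 2 = 4.

4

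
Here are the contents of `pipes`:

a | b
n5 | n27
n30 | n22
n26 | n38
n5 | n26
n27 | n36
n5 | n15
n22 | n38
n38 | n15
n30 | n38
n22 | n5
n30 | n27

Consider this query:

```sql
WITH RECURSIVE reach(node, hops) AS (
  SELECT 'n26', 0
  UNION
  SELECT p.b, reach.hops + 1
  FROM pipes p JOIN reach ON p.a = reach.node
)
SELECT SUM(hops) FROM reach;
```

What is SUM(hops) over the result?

3

Base: (n26, hops=0).
Iteration 1: edges from {n26} -> (n38, hops=1).
Iteration 2: edges from {n38} -> (n15, hops=2).
Iteration 3: no outgoing edges from {n15}; recursion stops.
SUM(hops) = 0 + 1 + 2 = 3.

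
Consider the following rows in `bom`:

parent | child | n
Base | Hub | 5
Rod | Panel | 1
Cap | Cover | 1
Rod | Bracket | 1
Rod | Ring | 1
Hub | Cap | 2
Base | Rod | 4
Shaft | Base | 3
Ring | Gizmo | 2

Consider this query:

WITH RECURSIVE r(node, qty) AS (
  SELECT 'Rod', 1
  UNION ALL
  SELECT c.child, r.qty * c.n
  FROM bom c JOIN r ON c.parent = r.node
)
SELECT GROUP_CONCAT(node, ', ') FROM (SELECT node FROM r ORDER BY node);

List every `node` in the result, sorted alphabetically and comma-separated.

Bracket, Gizmo, Panel, Ring, Rod

Base: (Rod, qty=1).
Iteration 1: components of {Rod} -> Bracket = 1*1 = 1, Panel = 1*1 = 1, Ring = 1*1 = 1.
Iteration 2: components of {Bracket,Panel,Ring} -> Gizmo = 1*2 = 2.
Iteration 3: no further components; recursion stops.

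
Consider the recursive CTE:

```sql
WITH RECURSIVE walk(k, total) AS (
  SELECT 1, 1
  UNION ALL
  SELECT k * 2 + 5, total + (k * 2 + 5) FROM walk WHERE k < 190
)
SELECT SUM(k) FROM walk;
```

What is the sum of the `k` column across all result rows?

727

Base: k=1, total=1.
Iteration 1: 1 < 190 holds -> k = 1 * 2 + 5 = 7, total = 1 + 7 = 8.
Iteration 2: 7 < 190 holds -> k = 7 * 2 + 5 = 19, total = 8 + 19 = 27.
Iteration 3: 19 < 190 holds -> k = 19 * 2 + 5 = 43, total = 27 + 43 = 70.
Iteration 4: 43 < 190 holds -> k = 43 * 2 + 5 = 91, total = 70 + 91 = 161.
Iteration 5: 91 < 190 holds -> k = 91 * 2 + 5 = 187, total = 161 + 187 = 348.
Iteration 6: 187 < 190 holds -> k = 187 * 2 + 5 = 379, total = 348 + 379 = 727.
Iteration 7: 379 < 190 fails; recursion stops.
SUM(k) = 1 + 7 + 19 + 43 + 91 + 187 + 379 = 727.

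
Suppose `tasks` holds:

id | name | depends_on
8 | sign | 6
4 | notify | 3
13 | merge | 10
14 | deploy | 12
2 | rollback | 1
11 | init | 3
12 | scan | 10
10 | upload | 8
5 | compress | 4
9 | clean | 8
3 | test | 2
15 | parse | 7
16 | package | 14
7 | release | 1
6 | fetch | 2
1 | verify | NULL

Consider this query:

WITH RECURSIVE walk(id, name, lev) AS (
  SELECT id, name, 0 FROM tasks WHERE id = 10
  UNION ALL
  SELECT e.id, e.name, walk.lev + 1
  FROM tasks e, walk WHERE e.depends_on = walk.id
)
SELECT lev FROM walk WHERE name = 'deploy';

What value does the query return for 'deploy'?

Base: id=10 (upload) at lev 0.
Iteration 1: rows with depends_on in {10} -> scan (id 12, lev 1), merge (id 13, lev 1).
Iteration 2: rows with depends_on in {12,13} -> deploy (id 14, lev 2).
Iteration 3: rows with depends_on in {14} -> package (id 16, lev 3).
Iteration 4: no rows with depends_on in {16}; recursion stops.

2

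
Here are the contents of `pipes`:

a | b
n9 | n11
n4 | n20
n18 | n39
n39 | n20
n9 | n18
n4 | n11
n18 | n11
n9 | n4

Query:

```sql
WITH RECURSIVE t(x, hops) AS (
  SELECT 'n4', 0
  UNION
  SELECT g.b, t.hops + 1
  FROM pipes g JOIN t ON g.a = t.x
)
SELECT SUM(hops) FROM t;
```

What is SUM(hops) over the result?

Base: (n4, hops=0).
Iteration 1: edges from {n4} -> (n11, hops=1), (n20, hops=1).
Iteration 2: no outgoing edges from {n11,n20}; recursion stops.
SUM(hops) = 0 + 1 + 1 = 2.

2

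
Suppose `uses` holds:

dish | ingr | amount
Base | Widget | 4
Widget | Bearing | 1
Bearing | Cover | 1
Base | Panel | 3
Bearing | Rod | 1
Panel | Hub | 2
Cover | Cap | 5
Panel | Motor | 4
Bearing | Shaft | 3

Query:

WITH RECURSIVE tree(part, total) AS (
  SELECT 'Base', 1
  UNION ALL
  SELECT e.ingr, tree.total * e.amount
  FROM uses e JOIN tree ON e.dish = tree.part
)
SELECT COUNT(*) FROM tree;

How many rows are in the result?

10

Base: (Base, total=1).
Iteration 1: components of {Base} -> Panel = 1*3 = 3, Widget = 1*4 = 4.
Iteration 2: components of {Panel,Widget} -> Bearing = 4*1 = 4, Hub = 3*2 = 6, Motor = 3*4 = 12.
Iteration 3: components of {Bearing,Hub,Motor} -> Cover = 4*1 = 4, Rod = 4*1 = 4, Shaft = 4*3 = 12.
Iteration 4: components of {Cover,Rod,Shaft} -> Cap = 4*5 = 20.
Iteration 5: no further components; recursion stops.
Total rows emitted: 10.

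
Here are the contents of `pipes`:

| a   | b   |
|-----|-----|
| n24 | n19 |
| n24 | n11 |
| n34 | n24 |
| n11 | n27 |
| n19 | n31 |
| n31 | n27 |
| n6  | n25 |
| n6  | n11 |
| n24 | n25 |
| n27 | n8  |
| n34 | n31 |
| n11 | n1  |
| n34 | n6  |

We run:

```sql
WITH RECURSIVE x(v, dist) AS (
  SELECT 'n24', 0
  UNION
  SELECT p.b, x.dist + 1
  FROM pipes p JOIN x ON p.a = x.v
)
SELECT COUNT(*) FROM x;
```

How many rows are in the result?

10

Base: (n24, dist=0).
Iteration 1: edges from {n24} -> (n11, dist=1), (n19, dist=1), (n25, dist=1).
Iteration 2: edges from {n11,n19,n25} -> (n1, dist=2), (n27, dist=2), (n31, dist=2).
Iteration 3: edges from {n1,n27,n31} -> (n27, dist=3), (n8, dist=3).
Iteration 4: edges from {n27,n8} -> (n8, dist=4).
Iteration 5: no outgoing edges from {n8}; recursion stops.
Total rows emitted: 10.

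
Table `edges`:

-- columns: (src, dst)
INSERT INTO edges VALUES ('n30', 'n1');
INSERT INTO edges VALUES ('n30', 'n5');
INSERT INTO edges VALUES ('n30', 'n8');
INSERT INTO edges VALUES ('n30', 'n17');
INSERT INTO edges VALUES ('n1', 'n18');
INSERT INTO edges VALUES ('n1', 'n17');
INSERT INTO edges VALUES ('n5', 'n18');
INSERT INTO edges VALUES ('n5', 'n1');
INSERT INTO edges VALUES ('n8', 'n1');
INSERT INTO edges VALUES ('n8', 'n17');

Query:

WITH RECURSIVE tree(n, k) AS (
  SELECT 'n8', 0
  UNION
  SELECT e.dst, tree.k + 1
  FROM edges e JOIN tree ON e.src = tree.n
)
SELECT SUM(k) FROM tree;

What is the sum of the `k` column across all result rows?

6

Base: (n8, k=0).
Iteration 1: edges from {n8} -> (n1, k=1), (n17, k=1).
Iteration 2: edges from {n1,n17} -> (n17, k=2), (n18, k=2).
Iteration 3: no outgoing edges from {n17,n18}; recursion stops.
SUM(k) = 0 + 1 + 1 + 2 + 2 = 6.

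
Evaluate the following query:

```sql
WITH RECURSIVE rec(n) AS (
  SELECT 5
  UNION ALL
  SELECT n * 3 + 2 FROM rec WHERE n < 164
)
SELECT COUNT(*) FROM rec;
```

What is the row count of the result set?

5

Base: n=5.
Iteration 1: 5 < 164 holds -> n = 5 * 3 + 2 = 17.
Iteration 2: 17 < 164 holds -> n = 17 * 3 + 2 = 53.
Iteration 3: 53 < 164 holds -> n = 53 * 3 + 2 = 161.
Iteration 4: 161 < 164 holds -> n = 161 * 3 + 2 = 485.
Iteration 5: 485 < 164 fails; recursion stops.
Total rows emitted: 5.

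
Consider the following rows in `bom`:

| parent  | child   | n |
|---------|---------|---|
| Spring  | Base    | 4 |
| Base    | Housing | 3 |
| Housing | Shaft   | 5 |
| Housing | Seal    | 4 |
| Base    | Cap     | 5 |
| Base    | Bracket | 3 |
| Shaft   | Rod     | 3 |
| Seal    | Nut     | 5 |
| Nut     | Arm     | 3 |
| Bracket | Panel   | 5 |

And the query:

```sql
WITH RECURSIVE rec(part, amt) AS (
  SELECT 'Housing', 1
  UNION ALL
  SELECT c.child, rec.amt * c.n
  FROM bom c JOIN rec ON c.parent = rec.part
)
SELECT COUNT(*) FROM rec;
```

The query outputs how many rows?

6

Base: (Housing, amt=1).
Iteration 1: components of {Housing} -> Seal = 1*4 = 4, Shaft = 1*5 = 5.
Iteration 2: components of {Seal,Shaft} -> Nut = 4*5 = 20, Rod = 5*3 = 15.
Iteration 3: components of {Nut,Rod} -> Arm = 20*3 = 60.
Iteration 4: no further components; recursion stops.
Total rows emitted: 6.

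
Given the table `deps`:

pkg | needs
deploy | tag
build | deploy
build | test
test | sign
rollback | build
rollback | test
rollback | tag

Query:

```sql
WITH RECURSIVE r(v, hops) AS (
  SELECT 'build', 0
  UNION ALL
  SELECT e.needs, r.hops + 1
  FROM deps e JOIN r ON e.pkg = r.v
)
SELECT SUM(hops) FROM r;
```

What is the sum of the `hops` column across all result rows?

Base: (build, hops=0).
Iteration 1: edges from {build} -> (deploy, hops=1), (test, hops=1).
Iteration 2: edges from {deploy,test} -> (sign, hops=2), (tag, hops=2).
Iteration 3: no outgoing edges from {sign,tag}; recursion stops.
SUM(hops) = 0 + 1 + 1 + 2 + 2 = 6.

6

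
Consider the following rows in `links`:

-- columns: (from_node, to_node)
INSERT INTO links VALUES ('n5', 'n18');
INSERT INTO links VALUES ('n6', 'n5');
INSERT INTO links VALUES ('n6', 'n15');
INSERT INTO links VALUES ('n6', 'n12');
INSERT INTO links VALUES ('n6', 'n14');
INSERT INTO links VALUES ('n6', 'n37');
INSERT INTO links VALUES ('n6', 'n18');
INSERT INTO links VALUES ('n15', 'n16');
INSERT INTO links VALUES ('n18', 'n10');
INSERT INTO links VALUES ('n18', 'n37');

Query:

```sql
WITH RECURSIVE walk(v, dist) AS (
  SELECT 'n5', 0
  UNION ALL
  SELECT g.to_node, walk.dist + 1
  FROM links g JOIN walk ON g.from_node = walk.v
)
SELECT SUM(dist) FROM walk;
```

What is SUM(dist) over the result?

5

Base: (n5, dist=0).
Iteration 1: edges from {n5} -> (n18, dist=1).
Iteration 2: edges from {n18} -> (n10, dist=2), (n37, dist=2).
Iteration 3: no outgoing edges from {n10,n37}; recursion stops.
SUM(dist) = 0 + 1 + 2 + 2 = 5.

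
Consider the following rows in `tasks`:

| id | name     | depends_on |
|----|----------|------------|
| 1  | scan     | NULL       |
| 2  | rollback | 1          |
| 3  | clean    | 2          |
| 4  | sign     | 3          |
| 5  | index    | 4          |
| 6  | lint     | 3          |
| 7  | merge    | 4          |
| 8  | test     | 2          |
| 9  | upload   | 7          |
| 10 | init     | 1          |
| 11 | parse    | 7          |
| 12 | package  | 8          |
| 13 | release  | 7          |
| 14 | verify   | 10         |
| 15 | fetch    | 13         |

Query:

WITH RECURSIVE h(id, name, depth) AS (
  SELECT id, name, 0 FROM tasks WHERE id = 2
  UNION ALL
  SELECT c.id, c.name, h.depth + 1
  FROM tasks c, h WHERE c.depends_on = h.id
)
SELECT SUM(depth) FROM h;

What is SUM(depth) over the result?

Base: id=2 (rollback) at depth 0.
Iteration 1: rows with depends_on in {2} -> clean (id 3, depth 1), test (id 8, depth 1).
Iteration 2: rows with depends_on in {3,8} -> sign (id 4, depth 2), lint (id 6, depth 2), package (id 12, depth 2).
Iteration 3: rows with depends_on in {4,6,12} -> index (id 5, depth 3), merge (id 7, depth 3).
Iteration 4: rows with depends_on in {5,7} -> upload (id 9, depth 4), parse (id 11, depth 4), release (id 13, depth 4).
Iteration 5: rows with depends_on in {9,11,13} -> fetch (id 15, depth 5).
Iteration 6: no rows with depends_on in {15}; recursion stops.
SUM(depth) = 0 + 1 + 1 + 2 + 2 + 2 + 3 + 3 + 4 + 4 + 4 + 5 = 31.

31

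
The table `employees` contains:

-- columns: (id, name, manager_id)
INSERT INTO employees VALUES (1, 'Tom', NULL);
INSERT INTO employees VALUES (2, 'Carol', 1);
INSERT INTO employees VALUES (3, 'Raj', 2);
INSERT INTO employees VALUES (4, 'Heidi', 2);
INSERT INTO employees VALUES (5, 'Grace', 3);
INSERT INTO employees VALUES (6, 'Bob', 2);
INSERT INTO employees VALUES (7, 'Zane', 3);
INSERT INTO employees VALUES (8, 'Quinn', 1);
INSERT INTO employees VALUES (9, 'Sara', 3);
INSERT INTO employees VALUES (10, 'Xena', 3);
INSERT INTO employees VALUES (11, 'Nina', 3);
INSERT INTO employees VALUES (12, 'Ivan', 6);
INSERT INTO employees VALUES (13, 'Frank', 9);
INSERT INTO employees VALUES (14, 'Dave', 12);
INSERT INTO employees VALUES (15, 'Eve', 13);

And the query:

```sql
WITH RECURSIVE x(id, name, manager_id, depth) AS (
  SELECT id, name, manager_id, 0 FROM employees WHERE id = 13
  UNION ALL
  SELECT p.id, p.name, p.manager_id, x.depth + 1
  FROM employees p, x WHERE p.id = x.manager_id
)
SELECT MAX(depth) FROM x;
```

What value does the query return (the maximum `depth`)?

Base: id=13 (Frank), manager_id=9, depth 0.
Iteration 1: join on id=9 -> Sara (id 9, manager_id=3, depth 1).
Iteration 2: join on id=3 -> Raj (id 3, manager_id=2, depth 2).
Iteration 3: join on id=2 -> Carol (id 2, manager_id=1, depth 3).
Iteration 4: join on id=1 -> Tom (id 1, manager_id=NULL, depth 4).
Iteration 5: manager_id is NULL; no match; recursion stops.
depth values: 0, 1, 2, 3, 4; the maximum is 4.

4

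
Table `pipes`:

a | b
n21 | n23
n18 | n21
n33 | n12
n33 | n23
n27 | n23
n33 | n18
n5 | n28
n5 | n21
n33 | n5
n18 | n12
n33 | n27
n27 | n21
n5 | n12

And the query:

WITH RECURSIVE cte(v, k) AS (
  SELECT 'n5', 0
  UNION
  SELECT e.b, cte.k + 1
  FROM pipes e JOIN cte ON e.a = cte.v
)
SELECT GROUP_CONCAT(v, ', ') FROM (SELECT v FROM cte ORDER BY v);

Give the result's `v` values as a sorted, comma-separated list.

Base: (n5, k=0).
Iteration 1: edges from {n5} -> (n12, k=1), (n21, k=1), (n28, k=1).
Iteration 2: edges from {n12,n21,n28} -> (n23, k=2).
Iteration 3: no outgoing edges from {n23}; recursion stops.

n12, n21, n23, n28, n5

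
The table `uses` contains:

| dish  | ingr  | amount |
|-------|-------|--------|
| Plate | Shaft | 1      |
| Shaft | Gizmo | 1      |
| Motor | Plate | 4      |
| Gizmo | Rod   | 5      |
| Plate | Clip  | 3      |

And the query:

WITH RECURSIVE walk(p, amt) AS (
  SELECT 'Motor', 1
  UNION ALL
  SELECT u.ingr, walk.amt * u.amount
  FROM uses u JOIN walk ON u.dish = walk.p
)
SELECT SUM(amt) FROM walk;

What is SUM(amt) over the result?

Base: (Motor, amt=1).
Iteration 1: components of {Motor} -> Plate = 1*4 = 4.
Iteration 2: components of {Plate} -> Clip = 4*3 = 12, Shaft = 4*1 = 4.
Iteration 3: components of {Clip,Shaft} -> Gizmo = 4*1 = 4.
Iteration 4: components of {Gizmo} -> Rod = 4*5 = 20.
Iteration 5: no further components; recursion stops.
SUM(amt) = 1 + 4 + 12 + 4 + 4 + 20 = 45.

45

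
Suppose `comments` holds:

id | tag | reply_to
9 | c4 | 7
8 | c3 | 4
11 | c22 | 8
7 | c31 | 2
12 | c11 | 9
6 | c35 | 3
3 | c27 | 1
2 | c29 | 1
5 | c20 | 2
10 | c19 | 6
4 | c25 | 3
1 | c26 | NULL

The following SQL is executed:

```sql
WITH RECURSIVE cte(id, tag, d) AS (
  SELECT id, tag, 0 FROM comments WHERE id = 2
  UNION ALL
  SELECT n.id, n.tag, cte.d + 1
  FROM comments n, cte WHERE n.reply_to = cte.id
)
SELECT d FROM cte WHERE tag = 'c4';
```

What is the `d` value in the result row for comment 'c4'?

Base: id=2 (c29) at d 0.
Iteration 1: rows with reply_to in {2} -> c20 (id 5, d 1), c31 (id 7, d 1).
Iteration 2: rows with reply_to in {5,7} -> c4 (id 9, d 2).
Iteration 3: rows with reply_to in {9} -> c11 (id 12, d 3).
Iteration 4: no rows with reply_to in {12}; recursion stops.

2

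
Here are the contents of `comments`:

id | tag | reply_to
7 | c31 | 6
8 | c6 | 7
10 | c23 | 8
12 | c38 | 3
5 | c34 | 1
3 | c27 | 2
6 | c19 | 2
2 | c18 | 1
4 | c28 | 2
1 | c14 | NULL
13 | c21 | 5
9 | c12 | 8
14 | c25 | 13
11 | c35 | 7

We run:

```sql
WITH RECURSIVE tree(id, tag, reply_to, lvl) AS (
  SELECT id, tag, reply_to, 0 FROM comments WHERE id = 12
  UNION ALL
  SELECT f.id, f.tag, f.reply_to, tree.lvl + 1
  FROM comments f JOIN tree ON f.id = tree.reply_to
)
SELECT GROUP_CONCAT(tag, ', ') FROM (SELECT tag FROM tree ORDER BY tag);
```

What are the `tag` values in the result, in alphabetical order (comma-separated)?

Base: id=12 (c38), reply_to=3, lvl 0.
Iteration 1: join on id=3 -> c27 (id 3, reply_to=2, lvl 1).
Iteration 2: join on id=2 -> c18 (id 2, reply_to=1, lvl 2).
Iteration 3: join on id=1 -> c14 (id 1, reply_to=NULL, lvl 3).
Iteration 4: reply_to is NULL; no match; recursion stops.

c14, c18, c27, c38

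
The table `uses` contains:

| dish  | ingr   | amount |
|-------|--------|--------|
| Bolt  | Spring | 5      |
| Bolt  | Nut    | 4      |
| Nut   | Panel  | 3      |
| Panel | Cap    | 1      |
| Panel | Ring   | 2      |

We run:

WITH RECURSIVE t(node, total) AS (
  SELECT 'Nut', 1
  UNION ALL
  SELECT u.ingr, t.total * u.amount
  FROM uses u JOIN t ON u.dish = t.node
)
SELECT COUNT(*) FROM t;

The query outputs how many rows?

4

Base: (Nut, total=1).
Iteration 1: components of {Nut} -> Panel = 1*3 = 3.
Iteration 2: components of {Panel} -> Cap = 3*1 = 3, Ring = 3*2 = 6.
Iteration 3: no further components; recursion stops.
Total rows emitted: 4.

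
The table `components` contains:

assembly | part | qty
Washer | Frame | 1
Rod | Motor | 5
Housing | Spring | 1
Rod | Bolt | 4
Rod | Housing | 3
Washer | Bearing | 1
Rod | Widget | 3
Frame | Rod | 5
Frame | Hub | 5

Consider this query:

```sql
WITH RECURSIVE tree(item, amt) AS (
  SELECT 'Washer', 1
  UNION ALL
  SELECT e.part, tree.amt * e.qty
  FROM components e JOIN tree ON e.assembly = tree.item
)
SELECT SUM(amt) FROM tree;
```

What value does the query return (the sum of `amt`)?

Base: (Washer, amt=1).
Iteration 1: components of {Washer} -> Bearing = 1*1 = 1, Frame = 1*1 = 1.
Iteration 2: components of {Bearing,Frame} -> Hub = 1*5 = 5, Rod = 1*5 = 5.
Iteration 3: components of {Hub,Rod} -> Bolt = 5*4 = 20, Housing = 5*3 = 15, Motor = 5*5 = 25, Widget = 5*3 = 15.
Iteration 4: components of {Bolt,Housing,Motor,Widget} -> Spring = 15*1 = 15.
Iteration 5: no further components; recursion stops.
SUM(amt) = 1 + 1 + 1 + 5 + 5 + 15 + 25 + 15 + 20 + 15 = 103.

103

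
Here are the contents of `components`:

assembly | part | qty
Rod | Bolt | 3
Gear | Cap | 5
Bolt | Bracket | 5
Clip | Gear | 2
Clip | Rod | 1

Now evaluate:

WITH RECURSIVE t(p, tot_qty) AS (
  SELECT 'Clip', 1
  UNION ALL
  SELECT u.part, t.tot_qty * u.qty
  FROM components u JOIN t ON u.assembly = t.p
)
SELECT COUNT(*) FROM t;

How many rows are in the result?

6

Base: (Clip, tot_qty=1).
Iteration 1: components of {Clip} -> Gear = 1*2 = 2, Rod = 1*1 = 1.
Iteration 2: components of {Gear,Rod} -> Bolt = 1*3 = 3, Cap = 2*5 = 10.
Iteration 3: components of {Bolt,Cap} -> Bracket = 3*5 = 15.
Iteration 4: no further components; recursion stops.
Total rows emitted: 6.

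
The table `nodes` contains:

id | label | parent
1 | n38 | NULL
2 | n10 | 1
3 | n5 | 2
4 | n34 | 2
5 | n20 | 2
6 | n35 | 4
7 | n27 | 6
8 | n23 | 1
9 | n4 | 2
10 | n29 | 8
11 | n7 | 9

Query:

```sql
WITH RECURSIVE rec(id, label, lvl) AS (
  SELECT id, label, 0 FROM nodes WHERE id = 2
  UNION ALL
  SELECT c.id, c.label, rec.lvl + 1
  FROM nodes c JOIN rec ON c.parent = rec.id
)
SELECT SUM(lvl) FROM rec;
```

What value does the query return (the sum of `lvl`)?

Base: id=2 (n10) at lvl 0.
Iteration 1: rows with parent in {2} -> n5 (id 3, lvl 1), n34 (id 4, lvl 1), n20 (id 5, lvl 1), n4 (id 9, lvl 1).
Iteration 2: rows with parent in {3,4,5,9} -> n35 (id 6, lvl 2), n7 (id 11, lvl 2).
Iteration 3: rows with parent in {6,11} -> n27 (id 7, lvl 3).
Iteration 4: no rows with parent in {7}; recursion stops.
SUM(lvl) = 0 + 1 + 1 + 1 + 1 + 2 + 2 + 3 = 11.

11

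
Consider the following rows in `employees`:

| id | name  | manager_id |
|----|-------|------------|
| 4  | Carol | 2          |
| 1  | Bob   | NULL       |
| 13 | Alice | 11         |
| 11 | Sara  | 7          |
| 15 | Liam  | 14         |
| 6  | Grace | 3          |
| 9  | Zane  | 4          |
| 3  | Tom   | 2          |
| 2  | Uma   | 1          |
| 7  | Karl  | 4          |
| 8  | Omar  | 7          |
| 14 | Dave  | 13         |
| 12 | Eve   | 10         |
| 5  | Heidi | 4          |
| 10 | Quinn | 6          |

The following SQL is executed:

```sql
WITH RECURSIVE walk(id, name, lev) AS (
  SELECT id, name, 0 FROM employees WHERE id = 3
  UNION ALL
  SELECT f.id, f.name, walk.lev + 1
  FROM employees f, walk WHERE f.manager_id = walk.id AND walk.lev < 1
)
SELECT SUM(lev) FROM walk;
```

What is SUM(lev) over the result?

1

Base: id=3 (Tom) at lev 0.
Iteration 1: rows with manager_id in {3} -> Grace (id 6, lev 1).
Iteration 2: lev < 1 fails for all current rows; recursion stops.
SUM(lev) = 0 + 1 = 1.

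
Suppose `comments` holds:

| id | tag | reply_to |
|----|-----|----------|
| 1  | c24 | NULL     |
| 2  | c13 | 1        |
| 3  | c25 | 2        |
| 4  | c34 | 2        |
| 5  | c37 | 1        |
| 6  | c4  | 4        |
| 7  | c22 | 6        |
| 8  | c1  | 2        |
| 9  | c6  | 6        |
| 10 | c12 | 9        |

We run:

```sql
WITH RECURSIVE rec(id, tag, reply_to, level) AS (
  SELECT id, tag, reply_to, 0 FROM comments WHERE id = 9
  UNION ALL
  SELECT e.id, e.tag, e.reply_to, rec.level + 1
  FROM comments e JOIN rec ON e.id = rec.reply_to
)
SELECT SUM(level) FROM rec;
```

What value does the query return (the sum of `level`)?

Base: id=9 (c6), reply_to=6, level 0.
Iteration 1: join on id=6 -> c4 (id 6, reply_to=4, level 1).
Iteration 2: join on id=4 -> c34 (id 4, reply_to=2, level 2).
Iteration 3: join on id=2 -> c13 (id 2, reply_to=1, level 3).
Iteration 4: join on id=1 -> c24 (id 1, reply_to=NULL, level 4).
Iteration 5: reply_to is NULL; no match; recursion stops.
SUM(level) = 0 + 1 + 2 + 3 + 4 = 10.

10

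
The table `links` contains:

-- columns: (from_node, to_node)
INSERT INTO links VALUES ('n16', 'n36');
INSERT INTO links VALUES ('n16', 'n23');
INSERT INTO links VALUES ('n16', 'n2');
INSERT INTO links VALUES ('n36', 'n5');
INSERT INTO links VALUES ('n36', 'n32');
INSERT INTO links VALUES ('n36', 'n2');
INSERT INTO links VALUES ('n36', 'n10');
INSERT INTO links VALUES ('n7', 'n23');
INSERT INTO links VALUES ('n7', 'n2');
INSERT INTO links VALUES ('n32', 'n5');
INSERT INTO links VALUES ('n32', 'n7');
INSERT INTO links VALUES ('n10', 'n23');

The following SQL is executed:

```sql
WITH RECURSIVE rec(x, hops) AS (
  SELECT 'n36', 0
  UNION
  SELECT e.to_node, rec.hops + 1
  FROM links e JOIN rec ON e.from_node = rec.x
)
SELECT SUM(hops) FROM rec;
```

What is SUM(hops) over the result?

16

Base: (n36, hops=0).
Iteration 1: edges from {n36} -> (n10, hops=1), (n2, hops=1), (n32, hops=1), (n5, hops=1).
Iteration 2: edges from {n10,n2,n32,n5} -> (n23, hops=2), (n5, hops=2), (n7, hops=2).
Iteration 3: edges from {n23,n5,n7} -> (n2, hops=3), (n23, hops=3).
Iteration 4: no outgoing edges from {n2,n23}; recursion stops.
SUM(hops) = 0 + 1 + 1 + 1 + 1 + 2 + 2 + 2 + 3 + 3 = 16.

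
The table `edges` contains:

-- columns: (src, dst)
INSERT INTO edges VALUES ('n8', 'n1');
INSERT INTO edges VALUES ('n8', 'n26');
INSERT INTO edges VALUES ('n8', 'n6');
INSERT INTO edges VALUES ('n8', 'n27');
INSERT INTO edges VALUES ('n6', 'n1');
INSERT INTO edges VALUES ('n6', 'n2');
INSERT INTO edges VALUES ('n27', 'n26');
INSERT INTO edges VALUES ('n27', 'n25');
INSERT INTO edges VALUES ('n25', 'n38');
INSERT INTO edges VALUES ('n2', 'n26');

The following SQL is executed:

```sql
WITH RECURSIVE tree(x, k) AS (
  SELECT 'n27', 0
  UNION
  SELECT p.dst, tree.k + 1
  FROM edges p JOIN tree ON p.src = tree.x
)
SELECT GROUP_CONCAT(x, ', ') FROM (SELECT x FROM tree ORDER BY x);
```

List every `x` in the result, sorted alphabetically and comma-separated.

Base: (n27, k=0).
Iteration 1: edges from {n27} -> (n25, k=1), (n26, k=1).
Iteration 2: edges from {n25,n26} -> (n38, k=2).
Iteration 3: no outgoing edges from {n38}; recursion stops.

n25, n26, n27, n38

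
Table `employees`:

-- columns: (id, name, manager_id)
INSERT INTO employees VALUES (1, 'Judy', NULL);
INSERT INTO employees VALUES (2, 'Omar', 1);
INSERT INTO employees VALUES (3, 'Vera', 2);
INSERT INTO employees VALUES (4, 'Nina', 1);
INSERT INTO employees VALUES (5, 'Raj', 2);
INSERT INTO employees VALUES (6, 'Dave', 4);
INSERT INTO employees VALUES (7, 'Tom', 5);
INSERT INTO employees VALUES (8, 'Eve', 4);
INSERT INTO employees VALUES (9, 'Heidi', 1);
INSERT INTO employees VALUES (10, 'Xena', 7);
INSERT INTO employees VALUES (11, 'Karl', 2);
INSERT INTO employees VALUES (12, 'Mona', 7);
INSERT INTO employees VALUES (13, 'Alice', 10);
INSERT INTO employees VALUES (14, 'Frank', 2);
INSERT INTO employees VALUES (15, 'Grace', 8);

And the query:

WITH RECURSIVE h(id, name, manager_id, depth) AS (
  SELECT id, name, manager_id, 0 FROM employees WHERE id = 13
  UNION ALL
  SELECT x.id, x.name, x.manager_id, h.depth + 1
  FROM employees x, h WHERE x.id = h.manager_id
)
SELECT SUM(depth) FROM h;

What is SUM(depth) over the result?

15

Base: id=13 (Alice), manager_id=10, depth 0.
Iteration 1: join on id=10 -> Xena (id 10, manager_id=7, depth 1).
Iteration 2: join on id=7 -> Tom (id 7, manager_id=5, depth 2).
Iteration 3: join on id=5 -> Raj (id 5, manager_id=2, depth 3).
Iteration 4: join on id=2 -> Omar (id 2, manager_id=1, depth 4).
Iteration 5: join on id=1 -> Judy (id 1, manager_id=NULL, depth 5).
Iteration 6: manager_id is NULL; no match; recursion stops.
SUM(depth) = 0 + 1 + 2 + 3 + 4 + 5 = 15.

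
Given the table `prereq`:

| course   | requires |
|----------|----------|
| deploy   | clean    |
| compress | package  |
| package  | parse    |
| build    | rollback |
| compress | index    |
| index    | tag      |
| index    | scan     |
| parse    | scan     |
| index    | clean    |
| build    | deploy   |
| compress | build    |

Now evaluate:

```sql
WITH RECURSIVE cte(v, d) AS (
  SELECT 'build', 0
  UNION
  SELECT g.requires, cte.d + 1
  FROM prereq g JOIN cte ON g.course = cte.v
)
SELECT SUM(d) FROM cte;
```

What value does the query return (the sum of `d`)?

4

Base: (build, d=0).
Iteration 1: edges from {build} -> (deploy, d=1), (rollback, d=1).
Iteration 2: edges from {deploy,rollback} -> (clean, d=2).
Iteration 3: no outgoing edges from {clean}; recursion stops.
SUM(d) = 0 + 1 + 1 + 2 = 4.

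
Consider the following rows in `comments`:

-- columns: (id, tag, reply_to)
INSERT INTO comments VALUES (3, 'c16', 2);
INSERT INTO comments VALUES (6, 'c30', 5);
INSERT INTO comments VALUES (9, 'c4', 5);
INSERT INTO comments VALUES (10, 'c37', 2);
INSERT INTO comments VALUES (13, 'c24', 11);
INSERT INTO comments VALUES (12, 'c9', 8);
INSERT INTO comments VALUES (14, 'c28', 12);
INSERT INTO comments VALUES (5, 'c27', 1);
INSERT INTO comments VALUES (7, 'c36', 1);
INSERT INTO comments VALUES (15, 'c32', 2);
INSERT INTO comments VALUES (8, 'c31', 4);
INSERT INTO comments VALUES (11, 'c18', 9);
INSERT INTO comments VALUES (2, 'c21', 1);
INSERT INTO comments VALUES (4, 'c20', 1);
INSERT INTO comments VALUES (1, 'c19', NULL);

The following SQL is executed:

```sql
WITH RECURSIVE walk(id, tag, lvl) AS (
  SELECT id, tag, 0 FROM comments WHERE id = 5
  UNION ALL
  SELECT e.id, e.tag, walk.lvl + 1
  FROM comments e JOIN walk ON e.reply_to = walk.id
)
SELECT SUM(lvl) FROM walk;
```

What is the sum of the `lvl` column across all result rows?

7

Base: id=5 (c27) at lvl 0.
Iteration 1: rows with reply_to in {5} -> c30 (id 6, lvl 1), c4 (id 9, lvl 1).
Iteration 2: rows with reply_to in {6,9} -> c18 (id 11, lvl 2).
Iteration 3: rows with reply_to in {11} -> c24 (id 13, lvl 3).
Iteration 4: no rows with reply_to in {13}; recursion stops.
SUM(lvl) = 0 + 1 + 1 + 2 + 3 = 7.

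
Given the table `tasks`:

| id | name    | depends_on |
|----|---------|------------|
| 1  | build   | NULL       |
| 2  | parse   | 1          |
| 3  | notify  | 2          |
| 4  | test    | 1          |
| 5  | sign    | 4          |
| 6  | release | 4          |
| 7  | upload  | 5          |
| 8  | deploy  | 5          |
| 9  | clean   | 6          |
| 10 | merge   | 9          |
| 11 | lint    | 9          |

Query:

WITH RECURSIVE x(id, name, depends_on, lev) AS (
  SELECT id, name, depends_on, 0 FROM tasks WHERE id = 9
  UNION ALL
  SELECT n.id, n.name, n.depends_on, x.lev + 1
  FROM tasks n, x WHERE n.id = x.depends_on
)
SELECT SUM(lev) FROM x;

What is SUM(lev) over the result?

6

Base: id=9 (clean), depends_on=6, lev 0.
Iteration 1: join on id=6 -> release (id 6, depends_on=4, lev 1).
Iteration 2: join on id=4 -> test (id 4, depends_on=1, lev 2).
Iteration 3: join on id=1 -> build (id 1, depends_on=NULL, lev 3).
Iteration 4: depends_on is NULL; no match; recursion stops.
SUM(lev) = 0 + 1 + 2 + 3 = 6.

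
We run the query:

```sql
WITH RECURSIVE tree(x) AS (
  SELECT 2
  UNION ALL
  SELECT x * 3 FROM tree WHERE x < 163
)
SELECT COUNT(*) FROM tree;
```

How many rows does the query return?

6

Base: x=2.
Iteration 1: 2 < 163 holds -> x = 2 * 3 = 6.
Iteration 2: 6 < 163 holds -> x = 6 * 3 = 18.
Iteration 3: 18 < 163 holds -> x = 18 * 3 = 54.
Iteration 4: 54 < 163 holds -> x = 54 * 3 = 162.
Iteration 5: 162 < 163 holds -> x = 162 * 3 = 486.
Iteration 6: 486 < 163 fails; recursion stops.
Total rows emitted: 6.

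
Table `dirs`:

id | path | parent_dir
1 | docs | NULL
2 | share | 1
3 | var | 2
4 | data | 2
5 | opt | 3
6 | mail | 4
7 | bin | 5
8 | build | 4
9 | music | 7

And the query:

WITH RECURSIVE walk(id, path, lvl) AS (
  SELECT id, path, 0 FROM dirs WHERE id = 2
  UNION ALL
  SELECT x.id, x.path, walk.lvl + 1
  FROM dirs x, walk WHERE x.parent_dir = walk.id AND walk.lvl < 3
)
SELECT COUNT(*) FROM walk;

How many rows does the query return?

7

Base: id=2 (share) at lvl 0.
Iteration 1: rows with parent_dir in {2} -> var (id 3, lvl 1), data (id 4, lvl 1).
Iteration 2: rows with parent_dir in {3,4} -> opt (id 5, lvl 2), mail (id 6, lvl 2), build (id 8, lvl 2).
Iteration 3: rows with parent_dir in {5,6,8} -> bin (id 7, lvl 3).
Iteration 4: lvl < 3 fails for all current rows; recursion stops.
Total rows emitted: 7.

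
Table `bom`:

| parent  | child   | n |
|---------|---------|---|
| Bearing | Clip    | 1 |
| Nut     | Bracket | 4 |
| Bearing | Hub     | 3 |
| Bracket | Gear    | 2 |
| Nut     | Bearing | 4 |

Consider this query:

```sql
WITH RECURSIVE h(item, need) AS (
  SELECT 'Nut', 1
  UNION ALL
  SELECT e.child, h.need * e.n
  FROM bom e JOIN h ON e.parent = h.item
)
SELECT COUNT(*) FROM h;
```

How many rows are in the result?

Base: (Nut, need=1).
Iteration 1: components of {Nut} -> Bearing = 1*4 = 4, Bracket = 1*4 = 4.
Iteration 2: components of {Bearing,Bracket} -> Clip = 4*1 = 4, Gear = 4*2 = 8, Hub = 4*3 = 12.
Iteration 3: no further components; recursion stops.
Total rows emitted: 6.

6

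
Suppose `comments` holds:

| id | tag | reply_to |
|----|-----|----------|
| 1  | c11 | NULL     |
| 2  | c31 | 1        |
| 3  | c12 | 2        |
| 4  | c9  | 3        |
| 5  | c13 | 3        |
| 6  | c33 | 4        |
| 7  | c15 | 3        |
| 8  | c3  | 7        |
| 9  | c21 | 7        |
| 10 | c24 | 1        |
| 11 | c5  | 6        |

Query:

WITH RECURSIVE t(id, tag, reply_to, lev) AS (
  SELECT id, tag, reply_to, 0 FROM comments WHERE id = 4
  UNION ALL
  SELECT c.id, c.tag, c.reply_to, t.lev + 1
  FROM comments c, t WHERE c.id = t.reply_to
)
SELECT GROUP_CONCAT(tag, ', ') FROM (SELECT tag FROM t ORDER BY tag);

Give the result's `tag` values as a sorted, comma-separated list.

c11, c12, c31, c9

Base: id=4 (c9), reply_to=3, lev 0.
Iteration 1: join on id=3 -> c12 (id 3, reply_to=2, lev 1).
Iteration 2: join on id=2 -> c31 (id 2, reply_to=1, lev 2).
Iteration 3: join on id=1 -> c11 (id 1, reply_to=NULL, lev 3).
Iteration 4: reply_to is NULL; no match; recursion stops.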